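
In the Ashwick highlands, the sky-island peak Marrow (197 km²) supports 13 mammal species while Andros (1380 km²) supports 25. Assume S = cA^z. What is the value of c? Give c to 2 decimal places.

2.20

z = ln(S₂/S₁) / ln(A₂/A₁) = ln(25/13) / ln(1380/197) = 0.6539 / 1.9466 = 0.3359
c = S₁ / A₁^z = 13 / 197^0.3359 = 13 / 5.899 = 2.204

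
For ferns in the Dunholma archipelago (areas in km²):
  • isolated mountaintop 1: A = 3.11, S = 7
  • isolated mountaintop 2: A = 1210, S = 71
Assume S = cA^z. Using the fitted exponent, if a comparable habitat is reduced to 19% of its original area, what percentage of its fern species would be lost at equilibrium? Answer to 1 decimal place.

47.5%

z = ln(71/7) / ln(1210/3.11) = 2.3168 / 5.9638 = 0.3885
S_new/S_old = (A_new/A_old)^z = 0.19^0.3885 = exp(0.3885 × -1.6607) = 0.5246
Fraction lost = 1 − 0.5246 = 0.4754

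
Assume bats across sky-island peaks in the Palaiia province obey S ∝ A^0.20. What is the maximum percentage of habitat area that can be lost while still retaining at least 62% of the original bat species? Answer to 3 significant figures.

Need (A_new/A_old)^0.2 = 0.62, so A_new/A_old = 0.62^(1/0.2) = 0.62^5
ln(A_new/A_old) = ln 0.62 / 0.2 = -0.4780 / 0.2 = -2.3902
A_new/A_old = e^-2.3902 ≈ 0.09161
Fraction that can be lost = 1 − 0.09161 = 0.9084

90.8%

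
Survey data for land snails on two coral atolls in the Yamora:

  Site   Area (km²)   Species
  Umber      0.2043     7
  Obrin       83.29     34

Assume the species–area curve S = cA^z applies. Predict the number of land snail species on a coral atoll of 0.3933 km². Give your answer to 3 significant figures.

z = ln(34/7) / ln(83.29/0.2043) = 1.5805 / 6.0105 = 0.2629
c = 7 / 0.2043^0.2629 = 7 / 0.6586 = 10.63
S₃ = 10.63 × 0.3933^0.2629 = 10.63 × 0.7824 ≈ 8.316

8.32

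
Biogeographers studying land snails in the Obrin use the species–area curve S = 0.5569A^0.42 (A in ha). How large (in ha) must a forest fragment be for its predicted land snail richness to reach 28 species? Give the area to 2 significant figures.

11000 ha

28 = 0.5569 × A^0.42  ⇒  A^0.42 = 28/0.5569 = 50.28
ln A = ln(50.28) / 0.42 = 3.9176 / 0.42 = 9.3276
A = e^9.3276 ≈ 11244 ha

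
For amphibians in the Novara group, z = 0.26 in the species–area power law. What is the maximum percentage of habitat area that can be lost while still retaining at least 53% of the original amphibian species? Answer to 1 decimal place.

Need (A_new/A_old)^0.26 = 0.53, so A_new/A_old = 0.53^(1/0.26) = 0.53^3.846
ln(A_new/A_old) = ln 0.53 / 0.26 = -0.6349 / 0.26 = -2.4418
A_new/A_old = e^-2.4418 ≈ 0.087
Fraction that can be lost = 1 − 0.087 = 0.913

91.3%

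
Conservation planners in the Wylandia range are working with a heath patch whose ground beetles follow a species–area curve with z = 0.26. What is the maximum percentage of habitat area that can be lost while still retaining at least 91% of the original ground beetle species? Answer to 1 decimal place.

30.4%

Need (A_new/A_old)^0.26 = 0.91, so A_new/A_old = 0.91^(1/0.26) = 0.91^3.846
ln(A_new/A_old) = ln 0.91 / 0.26 = -0.0943 / 0.26 = -0.3627
A_new/A_old = e^-0.3627 ≈ 0.6958
Fraction that can be lost = 1 − 0.6958 = 0.3042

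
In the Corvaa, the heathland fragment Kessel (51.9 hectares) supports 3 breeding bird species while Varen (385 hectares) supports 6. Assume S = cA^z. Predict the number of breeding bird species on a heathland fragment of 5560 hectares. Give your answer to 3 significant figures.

z = ln(6/3) / ln(385/51.9) = 0.6931 / 2.0039 = 0.3459
c = 3 / 51.9^0.3459 = 3 / 3.92 = 0.7653
S₃ = 0.7653 × 5560^0.3459 = 0.7653 × 19.74 ≈ 15.11

15.1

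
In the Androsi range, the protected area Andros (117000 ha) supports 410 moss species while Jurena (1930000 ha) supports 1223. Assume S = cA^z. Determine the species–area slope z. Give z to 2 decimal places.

Taking logs: ln S = ln c + z ln A, so z = (ln S₂ − ln S₁)/(ln A₂ − ln A₁).
z = ln(1223/410) / ln(1930000/117000) = ln(2.983) / ln(16.5) = 1.0929 / 2.8031 = 0.3899

0.39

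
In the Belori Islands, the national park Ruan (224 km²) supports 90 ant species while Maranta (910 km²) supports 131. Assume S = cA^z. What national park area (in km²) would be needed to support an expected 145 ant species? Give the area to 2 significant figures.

1300 km²

z = ln(131/90) / ln(910/224) = 0.3754 / 1.4018 = 0.2678
c = 90 / 224^0.2678 = 90 / 4.26 = 21.13
A = (145/21.13)^(1/0.2678) ⇒ ln A = ln(6.863)/0.2678 = 7.1926
A = e^7.1926 ≈ 1330 km²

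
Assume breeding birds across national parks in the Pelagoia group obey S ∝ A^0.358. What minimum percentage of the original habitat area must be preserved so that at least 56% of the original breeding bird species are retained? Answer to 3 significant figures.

Need (A_new/A_old)^0.358 = 0.56, so A_new/A_old = 0.56^(1/0.358) = 0.56^2.793
ln(A_new/A_old) = ln 0.56 / 0.358 = -0.5798 / 0.358 = -1.6196
A_new/A_old = e^-1.6196 ≈ 0.198

19.8%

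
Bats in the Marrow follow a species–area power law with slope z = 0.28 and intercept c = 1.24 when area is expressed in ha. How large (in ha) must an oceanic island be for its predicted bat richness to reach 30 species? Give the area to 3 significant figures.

87500 ha

30 = 1.24 × A^0.28  ⇒  A^0.28 = 30/1.24 = 24.19
ln A = ln(24.19) / 0.28 = 3.1861 / 0.28 = 11.3789
A = e^11.3789 ≈ 87455 ha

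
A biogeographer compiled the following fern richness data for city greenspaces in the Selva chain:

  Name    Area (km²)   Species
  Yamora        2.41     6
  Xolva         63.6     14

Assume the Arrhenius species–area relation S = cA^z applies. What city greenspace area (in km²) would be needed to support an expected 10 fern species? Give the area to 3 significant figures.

z = ln(14/6) / ln(63.6/2.41) = 0.8473 / 3.2730 = 0.2589
c = 6 / 2.41^0.2589 = 6 / 1.256 = 4.778
A = (10/4.778)^(1/0.2589) ⇒ ln A = ln(2.093)/0.2589 = 2.8529
A = e^2.8529 ≈ 17.34 km²

17.3 km²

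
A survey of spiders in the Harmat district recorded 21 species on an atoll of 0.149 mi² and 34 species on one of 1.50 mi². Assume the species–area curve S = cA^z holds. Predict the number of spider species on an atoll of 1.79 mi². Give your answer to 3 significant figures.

35.3

z = ln(34/21) / ln(1.5/0.149) = 0.4818 / 2.3093 = 0.2087
c = 21 / 0.149^0.2087 = 21 / 0.6722 = 31.24
S₃ = 31.24 × 1.79^0.2087 = 31.24 × 1.129 ≈ 35.28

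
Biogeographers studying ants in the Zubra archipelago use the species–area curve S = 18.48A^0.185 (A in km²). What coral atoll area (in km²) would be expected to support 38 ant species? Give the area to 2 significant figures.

49 km²

38 = 18.48 × A^0.185  ⇒  A^0.185 = 38/18.48 = 2.056
ln A = ln(2.056) / 0.185 = 0.7209 / 0.185 = 3.8967
A = e^3.8967 ≈ 49.24 km²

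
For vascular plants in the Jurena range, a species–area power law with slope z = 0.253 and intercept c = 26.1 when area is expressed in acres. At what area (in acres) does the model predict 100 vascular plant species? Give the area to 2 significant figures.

200 acres

100 = 26.1 × A^0.253  ⇒  A^0.253 = 100/26.1 = 3.831
ln A = ln(3.831) / 0.253 = 1.3432 / 0.253 = 5.3092
A = e^5.3092 ≈ 202.2 acres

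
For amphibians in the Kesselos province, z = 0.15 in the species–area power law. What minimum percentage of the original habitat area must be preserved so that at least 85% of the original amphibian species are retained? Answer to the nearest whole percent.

34%

Need (A_new/A_old)^0.15 = 0.85, so A_new/A_old = 0.85^(1/0.15) = 0.85^6.667
ln(A_new/A_old) = ln 0.85 / 0.15 = -0.1625 / 0.15 = -1.0835
A_new/A_old = e^-1.0835 ≈ 0.3384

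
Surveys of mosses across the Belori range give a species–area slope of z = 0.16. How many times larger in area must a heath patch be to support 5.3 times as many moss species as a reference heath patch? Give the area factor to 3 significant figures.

(A₂/A₁)^0.16 = 5.3, so A₂/A₁ = 5.3^(1/0.16) = 5.3^6.25
ln(A₂/A₁) = ln 5.3 / 0.16 = 1.6677 / 0.16 = 10.4232
A₂/A₁ = e^10.4232 ≈ 33630

33600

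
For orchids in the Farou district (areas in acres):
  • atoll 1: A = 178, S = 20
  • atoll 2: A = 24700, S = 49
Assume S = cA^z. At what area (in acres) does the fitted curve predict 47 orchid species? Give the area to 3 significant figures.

z = ln(49/20) / ln(24700/178) = 0.8961 / 4.9328 = 0.1817
c = 20 / 178^0.1817 = 20 / 2.563 = 7.802
A = (47/7.802)^(1/0.1817) ⇒ ln A = ln(6.024)/0.1817 = 9.8852
A = e^9.8852 ≈ 19637 acres

19600 acres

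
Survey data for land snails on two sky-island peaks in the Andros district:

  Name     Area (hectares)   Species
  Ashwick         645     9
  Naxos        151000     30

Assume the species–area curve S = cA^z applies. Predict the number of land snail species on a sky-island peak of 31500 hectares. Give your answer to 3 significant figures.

z = ln(30/9) / ln(151000/645) = 1.2040 / 5.4558 = 0.2207
c = 9 / 645^0.2207 = 9 / 4.169 = 2.159
S₃ = 2.159 × 31500^0.2207 = 2.159 × 9.833 ≈ 21.23

21.2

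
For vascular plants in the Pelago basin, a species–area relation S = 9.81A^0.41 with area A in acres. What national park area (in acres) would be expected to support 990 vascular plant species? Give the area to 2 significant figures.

77000 acres

990 = 9.81 × A^0.41  ⇒  A^0.41 = 990/9.81 = 100.9
ln A = ln(100.9) / 0.41 = 4.6143 / 0.41 = 11.2544
A = e^11.2544 ≈ 77219 acres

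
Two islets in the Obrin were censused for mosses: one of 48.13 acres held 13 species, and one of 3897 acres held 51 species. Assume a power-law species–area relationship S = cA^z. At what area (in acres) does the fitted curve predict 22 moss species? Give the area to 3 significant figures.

261 acres

z = ln(51/13) / ln(3897/48.13) = 1.3669 / 4.3941 = 0.3111
c = 13 / 48.13^0.3111 = 13 / 3.337 = 3.896
A = (22/3.896)^(1/0.3111) ⇒ ln A = ln(5.647)/0.3111 = 5.5651
A = e^5.5651 ≈ 261.2 acres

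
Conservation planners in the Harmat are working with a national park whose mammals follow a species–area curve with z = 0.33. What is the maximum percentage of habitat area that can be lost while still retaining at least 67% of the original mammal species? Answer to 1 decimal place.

70.3%

Need (A_new/A_old)^0.33 = 0.67, so A_new/A_old = 0.67^(1/0.33) = 0.67^3.03
ln(A_new/A_old) = ln 0.67 / 0.33 = -0.4005 / 0.33 = -1.2136
A_new/A_old = e^-1.2136 ≈ 0.2971
Fraction that can be lost = 1 − 0.2971 = 0.7029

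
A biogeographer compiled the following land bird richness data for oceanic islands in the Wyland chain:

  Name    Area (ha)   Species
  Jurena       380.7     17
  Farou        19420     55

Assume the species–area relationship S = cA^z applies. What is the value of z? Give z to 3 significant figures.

0.299

Taking logs: ln S = ln c + z ln A, so z = (ln S₂ − ln S₁)/(ln A₂ − ln A₁).
z = ln(55/17) / ln(19420/380.7) = ln(3.235) / ln(51.01) = 1.1741 / 3.9320 = 0.2986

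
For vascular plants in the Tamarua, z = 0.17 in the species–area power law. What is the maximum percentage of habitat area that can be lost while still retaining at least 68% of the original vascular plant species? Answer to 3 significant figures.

89.7%

Need (A_new/A_old)^0.17 = 0.68, so A_new/A_old = 0.68^(1/0.17) = 0.68^5.882
ln(A_new/A_old) = ln 0.68 / 0.17 = -0.3857 / 0.17 = -2.2686
A_new/A_old = e^-2.2686 ≈ 0.1035
Fraction that can be lost = 1 − 0.1035 = 0.8965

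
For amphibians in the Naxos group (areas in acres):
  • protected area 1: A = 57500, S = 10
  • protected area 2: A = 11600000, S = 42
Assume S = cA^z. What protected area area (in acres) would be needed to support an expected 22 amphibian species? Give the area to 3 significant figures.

z = ln(42/10) / ln(11600000/57500) = 1.4351 / 5.3070 = 0.2704
c = 10 / 57500^0.2704 = 10 / 19.37 = 0.5163
A = (22/0.5163)^(1/0.2704) ⇒ ln A = ln(42.61)/0.2704 = 13.8753
A = e^13.8753 ≈ 1061585 acres

1060000 acres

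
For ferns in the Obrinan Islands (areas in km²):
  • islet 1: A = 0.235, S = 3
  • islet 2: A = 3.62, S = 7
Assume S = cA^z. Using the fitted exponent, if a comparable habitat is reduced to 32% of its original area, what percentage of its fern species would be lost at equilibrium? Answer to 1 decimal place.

29.7%

z = ln(7/3) / ln(3.62/0.235) = 0.8473 / 2.7346 = 0.3098
S_new/S_old = (A_new/A_old)^z = 0.32^0.3098 = exp(0.3098 × -1.1394) = 0.7025
Fraction lost = 1 − 0.7025 = 0.2975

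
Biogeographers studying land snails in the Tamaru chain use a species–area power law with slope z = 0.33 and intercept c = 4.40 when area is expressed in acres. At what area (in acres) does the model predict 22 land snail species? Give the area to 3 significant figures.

131 acres

22 = 4.4 × A^0.33  ⇒  A^0.33 = 22/4.4 = 5
ln A = ln(5) / 0.33 = 1.6094 / 0.33 = 4.8771
A = e^4.8771 ≈ 131.2 acres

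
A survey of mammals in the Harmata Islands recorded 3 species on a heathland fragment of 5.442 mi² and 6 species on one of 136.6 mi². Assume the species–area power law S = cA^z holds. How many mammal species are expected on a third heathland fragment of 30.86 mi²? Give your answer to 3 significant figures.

z = ln(6/3) / ln(136.6/5.442) = 0.6931 / 3.2229 = 0.2151
c = 3 / 5.442^0.2151 = 3 / 1.44 = 2.084
S₃ = 2.084 × 30.86^0.2151 = 2.084 × 2.091 ≈ 4.357

4.36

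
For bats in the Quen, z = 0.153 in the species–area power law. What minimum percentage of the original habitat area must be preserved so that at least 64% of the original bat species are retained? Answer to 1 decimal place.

5.4%

Need (A_new/A_old)^0.153 = 0.64, so A_new/A_old = 0.64^(1/0.153) = 0.64^6.536
ln(A_new/A_old) = ln 0.64 / 0.153 = -0.4463 / 0.153 = -2.9169
A_new/A_old = e^-2.9169 ≈ 0.0541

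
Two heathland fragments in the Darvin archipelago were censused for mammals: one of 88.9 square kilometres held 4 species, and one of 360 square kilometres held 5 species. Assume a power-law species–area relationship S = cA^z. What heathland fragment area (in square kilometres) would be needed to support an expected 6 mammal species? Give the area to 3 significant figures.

1130 square kilometres

z = ln(5/4) / ln(360/88.9) = 0.2231 / 1.3986 = 0.1595
c = 4 / 88.9^0.1595 = 4 / 2.046 = 1.955
A = (6/1.955)^(1/0.1595) ⇒ ln A = ln(3.069)/0.1595 = 7.0288
A = e^7.0288 ≈ 1129 square kilometres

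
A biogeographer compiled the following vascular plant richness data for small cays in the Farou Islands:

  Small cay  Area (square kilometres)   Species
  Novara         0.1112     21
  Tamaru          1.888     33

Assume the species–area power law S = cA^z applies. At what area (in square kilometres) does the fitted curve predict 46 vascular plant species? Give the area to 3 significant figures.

15.1 square kilometres

z = ln(33/21) / ln(1.888/0.1112) = 0.4520 / 2.8319 = 0.1596
c = 21 / 0.1112^0.1596 = 21 / 0.7043 = 29.82
A = (46/29.82)^(1/0.1596) ⇒ ln A = ln(1.543)/0.1596 = 2.7165
A = e^2.7165 ≈ 15.13 square kilometres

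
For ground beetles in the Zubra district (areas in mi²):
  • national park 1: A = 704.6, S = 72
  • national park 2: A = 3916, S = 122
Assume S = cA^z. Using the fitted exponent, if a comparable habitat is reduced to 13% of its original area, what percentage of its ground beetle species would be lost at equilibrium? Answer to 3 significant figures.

46.6%

z = ln(122/72) / ln(3916/704.6) = 0.5274 / 1.7152 = 0.3075
S_new/S_old = (A_new/A_old)^z = 0.13^0.3075 = exp(0.3075 × -2.0402) = 0.534
Fraction lost = 1 − 0.534 = 0.466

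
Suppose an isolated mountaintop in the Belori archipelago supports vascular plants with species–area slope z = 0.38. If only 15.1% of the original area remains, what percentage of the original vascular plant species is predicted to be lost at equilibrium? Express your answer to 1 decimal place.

S_new/S_old = (A_new/A_old)^z = 0.151^0.38
= exp(0.38 × ln 0.151) = exp(0.38 × -1.8905) = exp(-0.7184) ≈ 0.4875
Fraction lost = 1 − 0.4875 = 0.5125

51.2%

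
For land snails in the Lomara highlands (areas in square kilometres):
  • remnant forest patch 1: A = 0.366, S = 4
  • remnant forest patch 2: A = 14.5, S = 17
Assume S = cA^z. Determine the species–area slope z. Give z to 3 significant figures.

Taking logs: ln S = ln c + z ln A, so z = (ln S₂ − ln S₁)/(ln A₂ − ln A₁).
z = ln(17/4) / ln(14.5/0.366) = ln(4.25) / ln(39.62) = 1.4469 / 3.6793 = 0.3933

0.393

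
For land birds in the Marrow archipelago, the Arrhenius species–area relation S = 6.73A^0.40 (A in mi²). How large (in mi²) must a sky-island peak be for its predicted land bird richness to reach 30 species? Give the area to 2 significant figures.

42 mi²

30 = 6.73 × A^0.4  ⇒  A^0.4 = 30/6.73 = 4.458
ln A = ln(4.458) / 0.4 = 1.4946 / 0.4 = 3.7366
A = e^3.7366 ≈ 41.95 mi²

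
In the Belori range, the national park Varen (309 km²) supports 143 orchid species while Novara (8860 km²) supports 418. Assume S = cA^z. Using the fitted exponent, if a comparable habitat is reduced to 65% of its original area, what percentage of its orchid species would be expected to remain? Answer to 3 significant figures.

z = ln(418/143) / ln(8860/309) = 1.0726 / 3.3560 = 0.3196
S_new/S_old = (A_new/A_old)^z = 0.65^0.3196 = exp(0.3196 × -0.4308) = 0.8714

87.1%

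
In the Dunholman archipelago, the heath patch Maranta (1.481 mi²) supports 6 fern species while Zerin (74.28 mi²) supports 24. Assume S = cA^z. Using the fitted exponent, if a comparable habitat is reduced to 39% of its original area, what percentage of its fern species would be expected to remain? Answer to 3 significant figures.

z = ln(24/6) / ln(74.28/1.481) = 1.3863 / 3.9151 = 0.3541
S_new/S_old = (A_new/A_old)^z = 0.39^0.3541 = exp(0.3541 × -0.9416) = 0.7165

71.6%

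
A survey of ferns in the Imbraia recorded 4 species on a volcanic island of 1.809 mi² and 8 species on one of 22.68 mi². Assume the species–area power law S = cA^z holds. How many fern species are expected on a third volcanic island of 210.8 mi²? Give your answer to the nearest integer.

z = ln(8/4) / ln(22.68/1.809) = 0.6931 / 2.5287 = 0.2741
c = 4 / 1.809^0.2741 = 4 / 1.176 = 3.4
S₃ = 3.4 × 210.8^0.2741 = 3.4 × 4.335 ≈ 14.74

15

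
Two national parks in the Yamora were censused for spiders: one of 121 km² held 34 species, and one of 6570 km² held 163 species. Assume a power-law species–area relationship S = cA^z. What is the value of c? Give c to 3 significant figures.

5.18

z = ln(S₂/S₁) / ln(A₂/A₁) = ln(163/34) / ln(6570/121) = 1.5674 / 3.9945 = 0.3924
c = S₁ / A₁^z = 34 / 121^0.3924 = 34 / 6.565 = 5.179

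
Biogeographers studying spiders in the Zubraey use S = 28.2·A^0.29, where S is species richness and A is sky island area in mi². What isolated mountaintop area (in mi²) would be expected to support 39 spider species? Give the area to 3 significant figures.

39 = 28.2 × A^0.29  ⇒  A^0.29 = 39/28.2 = 1.383
ln A = ln(1.383) / 0.29 = 0.3242 / 0.29 = 1.1181
A = e^1.1181 ≈ 3.059 mi²

3.06 mi²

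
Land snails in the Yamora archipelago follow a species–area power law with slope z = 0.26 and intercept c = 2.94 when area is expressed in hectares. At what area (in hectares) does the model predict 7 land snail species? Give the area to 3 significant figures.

28.1 hectares

7 = 2.94 × A^0.26  ⇒  A^0.26 = 7/2.94 = 2.381
ln A = ln(2.381) / 0.26 = 0.8675 / 0.26 = 3.3365
A = e^3.3365 ≈ 28.12 hectares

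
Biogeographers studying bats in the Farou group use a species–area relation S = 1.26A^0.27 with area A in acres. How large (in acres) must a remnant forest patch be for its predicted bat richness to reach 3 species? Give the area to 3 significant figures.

3 = 1.26 × A^0.27  ⇒  A^0.27 = 3/1.26 = 2.381
ln A = ln(2.381) / 0.27 = 0.8675 / 0.27 = 3.2130
A = e^3.2130 ≈ 24.85 acres

24.9 acres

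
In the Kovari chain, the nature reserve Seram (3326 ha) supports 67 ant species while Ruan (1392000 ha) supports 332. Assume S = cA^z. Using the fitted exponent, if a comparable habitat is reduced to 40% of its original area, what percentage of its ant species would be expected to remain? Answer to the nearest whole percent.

78%

z = ln(332/67) / ln(1392000/3326) = 1.6004 / 6.0367 = 0.2651
S_new/S_old = (A_new/A_old)^z = 0.4^0.2651 = exp(0.2651 × -0.9163) = 0.7843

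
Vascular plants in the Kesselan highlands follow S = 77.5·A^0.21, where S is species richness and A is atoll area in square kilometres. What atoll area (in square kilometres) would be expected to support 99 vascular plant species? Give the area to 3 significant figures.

3.21 square kilometres

99 = 77.5 × A^0.21  ⇒  A^0.21 = 99/77.5 = 1.277
ln A = ln(1.277) / 0.21 = 0.2448 / 0.21 = 1.1659
A = e^1.1659 ≈ 3.209 square kilometres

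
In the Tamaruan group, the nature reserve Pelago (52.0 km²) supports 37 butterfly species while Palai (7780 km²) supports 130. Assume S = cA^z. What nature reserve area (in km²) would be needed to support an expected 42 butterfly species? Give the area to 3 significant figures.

86.2 km²

z = ln(130/37) / ln(7780/52) = 1.2566 / 5.0081 = 0.2509
c = 37 / 52^0.2509 = 37 / 2.695 = 13.73
A = (42/13.73)^(1/0.2509) ⇒ ln A = ln(3.059)/0.2509 = 4.4564
A = e^4.4564 ≈ 86.18 km²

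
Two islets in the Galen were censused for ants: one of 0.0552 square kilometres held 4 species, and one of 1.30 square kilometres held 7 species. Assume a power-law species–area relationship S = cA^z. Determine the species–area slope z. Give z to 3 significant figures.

0.177

Taking logs: ln S = ln c + z ln A, so z = (ln S₂ − ln S₁)/(ln A₂ − ln A₁).
z = ln(7/4) / ln(1.3/0.0552) = ln(1.75) / ln(23.55) = 0.5596 / 3.1592 = 0.1771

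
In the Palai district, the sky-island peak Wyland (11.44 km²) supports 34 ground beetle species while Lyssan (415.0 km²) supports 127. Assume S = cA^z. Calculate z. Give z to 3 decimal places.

0.367

Taking logs: ln S = ln c + z ln A, so z = (ln S₂ − ln S₁)/(ln A₂ − ln A₁).
z = ln(127/34) / ln(415/11.44) = ln(3.735) / ln(36.28) = 1.3178 / 3.5912 = 0.3670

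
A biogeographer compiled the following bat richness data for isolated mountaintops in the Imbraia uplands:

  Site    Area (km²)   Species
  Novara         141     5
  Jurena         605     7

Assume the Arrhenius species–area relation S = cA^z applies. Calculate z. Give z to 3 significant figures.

Taking logs: ln S = ln c + z ln A, so z = (ln S₂ − ln S₁)/(ln A₂ − ln A₁).
z = ln(7/5) / ln(605/141) = ln(1.4) / ln(4.291) = 0.3365 / 1.4565 = 0.2310

0.231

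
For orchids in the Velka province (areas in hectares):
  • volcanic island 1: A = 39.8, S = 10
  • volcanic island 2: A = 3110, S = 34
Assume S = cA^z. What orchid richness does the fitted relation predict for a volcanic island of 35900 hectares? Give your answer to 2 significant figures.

68

z = ln(34/10) / ln(3110/39.8) = 1.2238 / 4.3585 = 0.2808
c = 10 / 39.8^0.2808 = 10 / 2.813 = 3.555
S₃ = 3.555 × 35900^0.2808 = 3.555 × 19.01 ≈ 67.57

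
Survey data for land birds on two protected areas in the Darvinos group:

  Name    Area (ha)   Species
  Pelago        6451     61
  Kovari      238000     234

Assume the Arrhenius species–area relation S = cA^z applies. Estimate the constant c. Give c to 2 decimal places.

z = ln(S₂/S₁) / ln(A₂/A₁) = ln(234/61) / ln(238000/6451) = 1.3444 / 3.6080 = 0.3726
c = S₁ / A₁^z = 61 / 6451^0.3726 = 61 / 26.28 = 2.321

2.32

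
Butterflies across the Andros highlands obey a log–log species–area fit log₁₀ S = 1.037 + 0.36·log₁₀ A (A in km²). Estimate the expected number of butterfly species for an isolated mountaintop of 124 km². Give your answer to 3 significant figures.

S = 10.89 × 124^0.36
ln S = ln 10.89 + 0.36 × ln 124 = 2.3878 + 0.36 × 4.8203 = 4.1231
S = e^4.1231 ≈ 61.75

61.7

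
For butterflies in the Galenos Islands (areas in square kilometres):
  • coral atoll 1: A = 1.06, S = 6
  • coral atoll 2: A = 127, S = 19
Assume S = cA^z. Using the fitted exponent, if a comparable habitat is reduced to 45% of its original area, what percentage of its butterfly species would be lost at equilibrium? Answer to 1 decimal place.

z = ln(19/6) / ln(127/1.06) = 1.1527 / 4.7859 = 0.2408
S_new/S_old = (A_new/A_old)^z = 0.45^0.2408 = exp(0.2408 × -0.7985) = 0.825
Fraction lost = 1 − 0.825 = 0.175

17.5%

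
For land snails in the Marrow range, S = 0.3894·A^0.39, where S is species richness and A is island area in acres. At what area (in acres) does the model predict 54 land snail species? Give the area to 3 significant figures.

54 = 0.3894 × A^0.39  ⇒  A^0.39 = 54/0.3894 = 138.7
ln A = ln(138.7) / 0.39 = 4.9321 / 0.39 = 12.6465
A = e^12.6465 ≈ 310672 acres

311000 acres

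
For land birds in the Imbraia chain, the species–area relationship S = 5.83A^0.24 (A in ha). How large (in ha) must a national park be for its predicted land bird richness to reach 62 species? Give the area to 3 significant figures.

62 = 5.83 × A^0.24  ⇒  A^0.24 = 62/5.83 = 10.63
ln A = ln(10.63) / 0.24 = 2.3641 / 0.24 = 9.8505
A = e^9.8505 ≈ 18968 ha

19000 ha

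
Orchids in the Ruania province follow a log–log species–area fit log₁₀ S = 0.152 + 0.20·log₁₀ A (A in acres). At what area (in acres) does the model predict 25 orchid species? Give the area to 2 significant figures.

25 = 1.419 × A^0.2  ⇒  A^0.2 = 25/1.419 = 17.62
ln A = ln(17.62) / 0.2 = 2.8689 / 0.2 = 14.3444
A = e^14.3444 ≈ 1697071 acres

1700000 acres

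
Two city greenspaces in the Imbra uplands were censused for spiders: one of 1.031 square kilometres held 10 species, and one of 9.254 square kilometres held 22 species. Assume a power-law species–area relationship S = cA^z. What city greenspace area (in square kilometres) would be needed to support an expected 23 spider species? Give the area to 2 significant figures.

z = ln(22/10) / ln(9.254/1.031) = 0.7885 / 2.1945 = 0.3593
c = 10 / 1.031^0.3593 = 10 / 1.011 = 9.891
A = (23/9.891)^(1/0.3593) ⇒ ln A = ln(2.325)/0.3593 = 2.3488
A = e^2.3488 ≈ 10.47 square kilometres

10 square kilometres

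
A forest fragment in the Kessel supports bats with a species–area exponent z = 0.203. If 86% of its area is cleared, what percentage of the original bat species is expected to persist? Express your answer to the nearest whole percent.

S_new/S_old = (A_new/A_old)^z = 0.14^0.203
= exp(0.203 × ln 0.14) = exp(0.203 × -1.9661) = exp(-0.3991) ≈ 0.6709

67%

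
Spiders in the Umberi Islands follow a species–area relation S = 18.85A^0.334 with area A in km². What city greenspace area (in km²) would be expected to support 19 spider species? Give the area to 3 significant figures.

19 = 18.85 × A^0.334  ⇒  A^0.334 = 19/18.85 = 1.008
ln A = ln(1.008) / 0.334 = 0.0079 / 0.334 = 0.0237
A = e^0.0237 ≈ 1.024 km²

1.02 km²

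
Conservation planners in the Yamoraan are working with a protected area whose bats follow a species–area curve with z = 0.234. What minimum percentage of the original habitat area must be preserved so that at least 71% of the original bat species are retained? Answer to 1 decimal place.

23.1%

Need (A_new/A_old)^0.234 = 0.71, so A_new/A_old = 0.71^(1/0.234) = 0.71^4.274
ln(A_new/A_old) = ln 0.71 / 0.234 = -0.3425 / 0.234 = -1.4636
A_new/A_old = e^-1.4636 ≈ 0.2314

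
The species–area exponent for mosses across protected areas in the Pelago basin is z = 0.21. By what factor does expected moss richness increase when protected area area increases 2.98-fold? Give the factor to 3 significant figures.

1.26

S₂/S₁ = (A₂/A₁)^z = 2.98^0.21
ln(S₂/S₁) = 0.21 × ln 2.98 = 0.21 × 1.0919 = 0.2293
S₂/S₁ = e^0.2293 ≈ 1.258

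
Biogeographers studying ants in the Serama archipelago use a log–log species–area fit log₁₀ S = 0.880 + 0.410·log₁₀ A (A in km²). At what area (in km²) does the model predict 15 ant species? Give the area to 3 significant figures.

15 = 7.586 × A^0.41  ⇒  A^0.41 = 15/7.586 = 1.977
ln A = ln(1.977) / 0.41 = 0.6818 / 0.41 = 1.6629
A = e^1.6629 ≈ 5.274 km²

5.27 km²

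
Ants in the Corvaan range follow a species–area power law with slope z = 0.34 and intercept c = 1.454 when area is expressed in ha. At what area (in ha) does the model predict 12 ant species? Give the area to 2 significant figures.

500 ha

12 = 1.454 × A^0.34  ⇒  A^0.34 = 12/1.454 = 8.253
ln A = ln(8.253) / 0.34 = 2.1106 / 0.34 = 6.2076
A = e^6.2076 ≈ 496.5 ha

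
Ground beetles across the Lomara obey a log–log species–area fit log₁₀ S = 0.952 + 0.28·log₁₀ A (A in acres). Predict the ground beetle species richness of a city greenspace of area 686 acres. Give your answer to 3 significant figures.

55.7

S = 8.954 × 686^0.28
ln S = ln 8.954 + 0.28 × ln 686 = 2.1921 + 0.28 × 6.5309 = 4.0207
S = e^4.0207 ≈ 55.74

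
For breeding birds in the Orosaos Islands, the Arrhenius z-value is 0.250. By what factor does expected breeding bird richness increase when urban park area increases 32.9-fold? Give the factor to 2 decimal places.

2.39

S₂/S₁ = (A₂/A₁)^z = 32.9^0.25
ln(S₂/S₁) = 0.25 × ln 32.9 = 0.25 × 3.4935 = 0.8734
S₂/S₁ = e^0.8734 ≈ 2.395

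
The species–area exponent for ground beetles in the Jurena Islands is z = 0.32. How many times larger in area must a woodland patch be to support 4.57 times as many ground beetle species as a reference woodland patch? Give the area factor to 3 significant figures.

115

(A₂/A₁)^0.32 = 4.57, so A₂/A₁ = 4.57^(1/0.32) = 4.57^3.125
ln(A₂/A₁) = ln 4.57 / 0.32 = 1.5195 / 0.32 = 4.7485
A₂/A₁ = e^4.7485 ≈ 115.4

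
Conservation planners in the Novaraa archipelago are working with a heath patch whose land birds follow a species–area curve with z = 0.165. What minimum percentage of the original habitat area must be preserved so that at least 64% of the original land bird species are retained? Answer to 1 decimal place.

6.7%

Need (A_new/A_old)^0.165 = 0.64, so A_new/A_old = 0.64^(1/0.165) = 0.64^6.061
ln(A_new/A_old) = ln 0.64 / 0.165 = -0.4463 / 0.165 = -2.7048
A_new/A_old = e^-2.7048 ≈ 0.06689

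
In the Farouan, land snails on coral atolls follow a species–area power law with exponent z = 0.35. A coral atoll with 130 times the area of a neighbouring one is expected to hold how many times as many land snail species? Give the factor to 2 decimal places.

S₂/S₁ = (A₂/A₁)^z = 130^0.35
ln(S₂/S₁) = 0.35 × ln 130 = 0.35 × 4.8675 = 1.7036
S₂/S₁ = e^1.7036 ≈ 5.494

5.49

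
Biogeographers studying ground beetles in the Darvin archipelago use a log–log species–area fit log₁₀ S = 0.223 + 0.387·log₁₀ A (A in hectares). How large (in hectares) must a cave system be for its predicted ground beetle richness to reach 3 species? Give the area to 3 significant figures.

4.54 hectares

3 = 1.671 × A^0.387  ⇒  A^0.387 = 3/1.671 = 1.795
ln A = ln(1.795) / 0.387 = 0.5851 / 0.387 = 1.5120
A = e^1.5120 ≈ 4.536 hectares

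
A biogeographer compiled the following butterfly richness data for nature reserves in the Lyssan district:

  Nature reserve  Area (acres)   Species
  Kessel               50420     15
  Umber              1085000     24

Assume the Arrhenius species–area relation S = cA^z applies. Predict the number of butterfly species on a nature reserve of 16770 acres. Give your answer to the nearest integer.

13

z = ln(24/15) / ln(1085000/50420) = 0.4700 / 3.0689 = 0.1531
c = 15 / 50420^0.1531 = 15 / 5.25 = 2.857
S₃ = 2.857 × 16770^0.1531 = 2.857 × 4.436 ≈ 12.67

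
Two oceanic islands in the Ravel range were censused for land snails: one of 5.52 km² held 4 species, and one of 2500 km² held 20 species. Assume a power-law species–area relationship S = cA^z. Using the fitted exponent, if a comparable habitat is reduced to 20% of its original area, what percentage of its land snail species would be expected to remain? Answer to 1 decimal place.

65.5%

z = ln(20/4) / ln(2500/5.52) = 1.6094 / 6.1157 = 0.2632
S_new/S_old = (A_new/A_old)^z = 0.2^0.2632 = exp(0.2632 × -1.6094) = 0.6547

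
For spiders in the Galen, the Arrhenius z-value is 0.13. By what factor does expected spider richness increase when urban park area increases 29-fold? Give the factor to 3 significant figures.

S₂/S₁ = (A₂/A₁)^z = 29^0.13
ln(S₂/S₁) = 0.13 × ln 29 = 0.13 × 3.3673 = 0.4377
S₂/S₁ = e^0.4377 ≈ 1.549

1.55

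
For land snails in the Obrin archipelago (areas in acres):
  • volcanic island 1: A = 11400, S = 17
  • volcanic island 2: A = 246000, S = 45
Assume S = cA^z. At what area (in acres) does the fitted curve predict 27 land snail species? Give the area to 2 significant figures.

49000 acres

z = ln(45/17) / ln(246000/11400) = 0.9734 / 3.0717 = 0.3169
c = 17 / 11400^0.3169 = 17 / 19.3 = 0.8806
A = (27/0.8806)^(1/0.3169) ⇒ ln A = ln(30.66)/0.3169 = 10.8012
A = e^10.8012 ≈ 49079 acres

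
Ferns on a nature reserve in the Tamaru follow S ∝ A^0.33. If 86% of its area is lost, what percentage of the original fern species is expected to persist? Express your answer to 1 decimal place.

S_new/S_old = (A_new/A_old)^z = 0.14^0.33
= exp(0.33 × ln 0.14) = exp(0.33 × -1.9661) = exp(-0.6488) ≈ 0.5227

52.3%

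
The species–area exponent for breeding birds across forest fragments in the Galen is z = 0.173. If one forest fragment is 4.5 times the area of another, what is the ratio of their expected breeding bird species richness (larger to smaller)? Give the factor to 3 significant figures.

1.30

S₂/S₁ = (A₂/A₁)^z = 4.5^0.173
ln(S₂/S₁) = 0.173 × ln 4.5 = 0.173 × 1.5041 = 0.2602
S₂/S₁ = e^0.2602 ≈ 1.297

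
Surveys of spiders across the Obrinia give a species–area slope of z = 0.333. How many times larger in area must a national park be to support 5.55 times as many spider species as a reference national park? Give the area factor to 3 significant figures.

172

(A₂/A₁)^0.333 = 5.55, so A₂/A₁ = 5.55^(1/0.333) = 5.55^3.003
ln(A₂/A₁) = ln 5.55 / 0.333 = 1.7138 / 0.333 = 5.1465
A₂/A₁ = e^5.1465 ≈ 171.8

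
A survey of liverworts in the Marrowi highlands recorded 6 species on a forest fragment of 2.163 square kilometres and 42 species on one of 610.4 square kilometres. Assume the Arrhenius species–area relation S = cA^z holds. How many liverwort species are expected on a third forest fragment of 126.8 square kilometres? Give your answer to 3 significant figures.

24.4

z = ln(42/6) / ln(610.4/2.163) = 1.9459 / 5.6426 = 0.3449
c = 6 / 2.163^0.3449 = 6 / 1.305 = 4.598
S₃ = 4.598 × 126.8^0.3449 = 4.598 × 5.312 ≈ 24.43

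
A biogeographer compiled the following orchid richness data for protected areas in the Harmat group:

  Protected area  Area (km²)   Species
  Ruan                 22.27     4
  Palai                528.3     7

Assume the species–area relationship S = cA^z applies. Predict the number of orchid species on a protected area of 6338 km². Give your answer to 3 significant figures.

10.9

z = ln(7/4) / ln(528.3/22.27) = 0.5596 / 3.1664 = 0.1767
c = 4 / 22.27^0.1767 = 4 / 1.731 = 2.311
S₃ = 2.311 × 6338^0.1767 = 2.311 × 4.698 ≈ 10.86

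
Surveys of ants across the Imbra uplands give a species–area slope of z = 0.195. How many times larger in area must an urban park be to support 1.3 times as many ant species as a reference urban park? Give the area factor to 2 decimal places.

(A₂/A₁)^0.195 = 1.3, so A₂/A₁ = 1.3^(1/0.195) = 1.3^5.128
ln(A₂/A₁) = ln 1.3 / 0.195 = 0.2624 / 0.195 = 1.3455
A₂/A₁ = e^1.3455 ≈ 3.84

3.84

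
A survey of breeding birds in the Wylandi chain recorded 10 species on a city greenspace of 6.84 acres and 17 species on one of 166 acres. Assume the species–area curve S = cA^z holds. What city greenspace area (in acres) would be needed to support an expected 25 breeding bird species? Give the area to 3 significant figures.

z = ln(17/10) / ln(166/6.84) = 0.5306 / 3.1892 = 0.1664
c = 10 / 6.84^0.1664 = 10 / 1.377 = 7.262
A = (25/7.262)^(1/0.1664) ⇒ ln A = ln(3.443)/0.1664 = 7.4299
A = e^7.4299 ≈ 1686 acres

1690 acres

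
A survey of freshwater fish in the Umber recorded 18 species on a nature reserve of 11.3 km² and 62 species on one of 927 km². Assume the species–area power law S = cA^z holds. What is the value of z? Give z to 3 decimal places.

Taking logs: ln S = ln c + z ln A, so z = (ln S₂ − ln S₁)/(ln A₂ − ln A₁).
z = ln(62/18) / ln(927/11.3) = ln(3.444) / ln(82.04) = 1.2368 / 4.4072 = 0.2806

0.281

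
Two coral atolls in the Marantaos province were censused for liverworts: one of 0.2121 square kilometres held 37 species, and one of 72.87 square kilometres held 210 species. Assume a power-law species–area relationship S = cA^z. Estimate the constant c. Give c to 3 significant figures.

z = ln(S₂/S₁) / ln(A₂/A₁) = ln(210/37) / ln(72.87/0.2121) = 1.7362 / 5.8394 = 0.2973
c = S₁ / A₁^z = 37 / 0.2121^0.2973 = 37 / 0.6306 = 58.67

58.7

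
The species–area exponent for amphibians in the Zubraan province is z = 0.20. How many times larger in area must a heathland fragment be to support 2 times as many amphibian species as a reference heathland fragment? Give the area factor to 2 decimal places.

(A₂/A₁)^0.2 = 2, so A₂/A₁ = 2^(1/0.2) = 2^5
ln(A₂/A₁) = ln 2 / 0.2 = 0.6931 / 0.2 = 3.4657
A₂/A₁ = e^3.4657 ≈ 32

32.00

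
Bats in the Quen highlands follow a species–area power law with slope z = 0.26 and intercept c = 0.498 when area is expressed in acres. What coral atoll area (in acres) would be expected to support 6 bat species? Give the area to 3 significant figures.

14400 acres

6 = 0.498 × A^0.26  ⇒  A^0.26 = 6/0.498 = 12.05
ln A = ln(12.05) / 0.26 = 2.4889 / 0.26 = 9.5727
A = e^9.5727 ≈ 14368 acres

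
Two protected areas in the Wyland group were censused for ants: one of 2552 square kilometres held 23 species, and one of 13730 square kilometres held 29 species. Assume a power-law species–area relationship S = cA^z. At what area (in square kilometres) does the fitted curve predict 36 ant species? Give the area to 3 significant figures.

66000 square kilometres

z = ln(29/23) / ln(13730/2552) = 0.2318 / 1.6827 = 0.1378
c = 23 / 2552^0.1378 = 23 / 2.947 = 7.806
A = (36/7.806)^(1/0.1378) ⇒ ln A = ln(4.612)/0.1378 = 11.0970
A = e^11.0970 ≈ 65970 square kilometres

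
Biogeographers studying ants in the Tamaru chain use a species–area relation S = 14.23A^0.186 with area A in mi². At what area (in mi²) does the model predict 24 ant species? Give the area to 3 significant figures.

24 = 14.23 × A^0.186  ⇒  A^0.186 = 24/14.23 = 1.687
ln A = ln(1.687) / 0.186 = 0.5227 / 0.186 = 2.8102
A = e^2.8102 ≈ 16.61 mi²

16.6 mi²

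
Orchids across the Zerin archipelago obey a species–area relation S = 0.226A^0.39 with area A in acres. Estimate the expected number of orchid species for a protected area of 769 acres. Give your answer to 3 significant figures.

S = 0.226 × 769^0.39
ln S = ln 0.226 + 0.39 × ln 769 = -1.4872 + 0.39 × 6.6451 = 1.1044
S = e^1.1044 ≈ 3.017

3.02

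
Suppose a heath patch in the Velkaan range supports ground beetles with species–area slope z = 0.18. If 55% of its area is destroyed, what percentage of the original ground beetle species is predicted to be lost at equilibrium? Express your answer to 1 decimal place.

S_new/S_old = (A_new/A_old)^z = 0.45^0.18
= exp(0.18 × ln 0.45) = exp(0.18 × -0.7985) = exp(-0.1437) ≈ 0.8661
Fraction lost = 1 − 0.8661 = 0.1339

13.4%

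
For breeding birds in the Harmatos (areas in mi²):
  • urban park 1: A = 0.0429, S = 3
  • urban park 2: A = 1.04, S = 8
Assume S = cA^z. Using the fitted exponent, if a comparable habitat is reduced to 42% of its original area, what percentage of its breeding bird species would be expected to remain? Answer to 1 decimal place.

76.6%

z = ln(8/3) / ln(1.04/0.0429) = 0.9808 / 3.1881 = 0.3077
S_new/S_old = (A_new/A_old)^z = 0.42^0.3077 = exp(0.3077 × -0.8675) = 0.7658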